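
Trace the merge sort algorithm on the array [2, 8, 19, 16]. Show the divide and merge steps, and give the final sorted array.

Merge sort trace:

Split: [2, 8, 19, 16] -> [2, 8] and [19, 16]
  Split: [2, 8] -> [2] and [8]
  Merge: [2] + [8] -> [2, 8]
  Split: [19, 16] -> [19] and [16]
  Merge: [19] + [16] -> [16, 19]
Merge: [2, 8] + [16, 19] -> [2, 8, 16, 19]

Final sorted array: [2, 8, 16, 19]

The merge sort proceeds by recursively splitting the array and merging sorted halves.
After all merges, the sorted array is [2, 8, 16, 19].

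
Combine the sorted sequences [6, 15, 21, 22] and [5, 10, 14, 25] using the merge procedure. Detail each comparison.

Merging process:

Compare 6 vs 5: take 5 from right. Merged: [5]
Compare 6 vs 10: take 6 from left. Merged: [5, 6]
Compare 15 vs 10: take 10 from right. Merged: [5, 6, 10]
Compare 15 vs 14: take 14 from right. Merged: [5, 6, 10, 14]
Compare 15 vs 25: take 15 from left. Merged: [5, 6, 10, 14, 15]
Compare 21 vs 25: take 21 from left. Merged: [5, 6, 10, 14, 15, 21]
Compare 22 vs 25: take 22 from left. Merged: [5, 6, 10, 14, 15, 21, 22]
Append remaining from right: [25]. Merged: [5, 6, 10, 14, 15, 21, 22, 25]

Final merged array: [5, 6, 10, 14, 15, 21, 22, 25]
Total comparisons: 7

The merged array is [5, 6, 10, 14, 15, 21, 22, 25], requiring 7 comparisons. The merge step runs in O(n) time where n is the total number of elements.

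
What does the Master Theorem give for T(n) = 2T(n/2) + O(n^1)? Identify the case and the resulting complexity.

Master Theorem for T(n) = 2T(n/2) + O(n^1):

a = 2, b = 2, c = 1
log_b(a) = log_2(2) = 1.0000

Case 2: c = 1 = log_2(2) = 1.0000
T(n) = O(n^1 log n) = O(n log n)

For T(n) = 2T(n/2) + O(n^1): log_2(2) = 1.0000. This is Case 2 of the Master Theorem (c = log_b(a), equal work at all levels), giving O(n log n).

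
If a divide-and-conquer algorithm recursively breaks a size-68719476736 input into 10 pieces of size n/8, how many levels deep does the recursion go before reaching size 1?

For divide and conquer with division factor 8:

Problem sizes at each level:
Level 0: 68719476736
Level 1: 8589934592
Level 2: 1073741824
Level 3: 134217728
Level 4: 16777216
Level 5: 2097152
Level 6: 262144
Level 7: 32768
Level 8: 4096
Level 9: 512
Level 10: 64
Level 11: 8
Level 12: 1

The root is level 0 and the size-1 base case is level 12 (the tree spans levels 0 through 12, i.e. 13 levels counting the root), so the depth is the number of divisions: log_8(68719476736) = 12

The recursion tree depth is log_8(68719476736) = 12. At each level, the problem size is divided by 8, so it takes 12 divisions to reduce to a base case of size 1. The algorithm makes 10 recursive calls at each level.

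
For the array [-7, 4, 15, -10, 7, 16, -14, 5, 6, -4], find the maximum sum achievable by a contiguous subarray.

Using Kadane's algorithm on [-7, 4, 15, -10, 7, 16, -14, 5, 6, -4]:

Scanning through the array:
Position 1 (value 4): max_ending_here = 4, max_so_far = 4
Position 2 (value 15): max_ending_here = 19, max_so_far = 19
Position 3 (value -10): max_ending_here = 9, max_so_far = 19
Position 4 (value 7): max_ending_here = 16, max_so_far = 19
Position 5 (value 16): max_ending_here = 32, max_so_far = 32
Position 6 (value -14): max_ending_here = 18, max_so_far = 32
Position 7 (value 5): max_ending_here = 23, max_so_far = 32
Position 8 (value 6): max_ending_here = 29, max_so_far = 32
Position 9 (value -4): max_ending_here = 25, max_so_far = 32

Maximum subarray: [4, 15, -10, 7, 16]
Maximum sum: 32

The maximum subarray is [4, 15, -10, 7, 16] with sum 32. This subarray runs from index 1 to index 5.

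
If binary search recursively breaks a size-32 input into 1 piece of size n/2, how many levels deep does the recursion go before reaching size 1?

For divide and conquer with division factor 2:

Problem sizes at each level:
Level 0: 32
Level 1: 16
Level 2: 8
Level 3: 4
Level 4: 2
Level 5: 1

The root is level 0 and the size-1 base case is level 5 (the tree spans levels 0 through 5, i.e. 6 levels counting the root), so the depth is the number of divisions: log_2(32) = 5

The recursion tree depth is log_2(32) = 5. At each level, the problem size is divided by 2, so it takes 5 divisions to reduce to a base case of size 1. The algorithm makes 1 recursive call at each level.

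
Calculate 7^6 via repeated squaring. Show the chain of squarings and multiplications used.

Computing 7^6 by squaring (build up from 7^1; each line after the first costs one multiplication):

7^1 = 7
7^2 = (7^1)^2 = 7^2 = 49
7^3 = 7 * 7^2 = 7 * 49 = 343
7^6 = (7^3)^2 = 343^2 = 117649

Result: 117649
Multiplications needed: 3 (3 lines after 7^1)

7^6 = 117649. Using exponentiation by squaring, this requires 3 multiplications. The key idea: if the exponent is even, square the half-power; if odd, multiply by the base once.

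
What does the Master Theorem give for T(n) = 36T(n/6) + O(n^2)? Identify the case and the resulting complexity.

Master Theorem for T(n) = 36T(n/6) + O(n^2):

a = 36, b = 6, c = 2
log_b(a) = log_6(36) = 2.0000

Case 2: c = 2 = log_6(36) = 2.0000
T(n) = O(n^2 log n) = O(n^2 log n)

For T(n) = 36T(n/6) + O(n^2): log_6(36) = 2.0000. This is Case 2 of the Master Theorem (c = log_b(a), equal work at all levels), giving O(n^2 log n).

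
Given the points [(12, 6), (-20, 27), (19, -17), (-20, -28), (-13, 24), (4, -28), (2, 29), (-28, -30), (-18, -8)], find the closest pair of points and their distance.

Computing all pairwise distances among 9 points:

d((12, 6), (-20, 27)) = 38.2753
d((12, 6), (19, -17)) = 24.0416
d((12, 6), (-20, -28)) = 46.6905
d((12, 6), (-13, 24)) = 30.8058
d((12, 6), (4, -28)) = 34.9285
d((12, 6), (2, 29)) = 25.0799
d((12, 6), (-28, -30)) = 53.8145
d((12, 6), (-18, -8)) = 33.1059
d((-20, 27), (19, -17)) = 58.7963
d((-20, 27), (-20, -28)) = 55.0
d((-20, 27), (-13, 24)) = 7.6158 <-- minimum
d((-20, 27), (4, -28)) = 60.0083
d((-20, 27), (2, 29)) = 22.0907
d((-20, 27), (-28, -30)) = 57.5587
d((-20, 27), (-18, -8)) = 35.0571
d((19, -17), (-20, -28)) = 40.5216
d((19, -17), (-13, 24)) = 52.0096
d((19, -17), (4, -28)) = 18.6011
d((19, -17), (2, 29)) = 49.0408
d((19, -17), (-28, -30)) = 48.7647
d((19, -17), (-18, -8)) = 38.0789
d((-20, -28), (-13, 24)) = 52.469
d((-20, -28), (4, -28)) = 24.0
d((-20, -28), (2, 29)) = 61.0983
d((-20, -28), (-28, -30)) = 8.2462
d((-20, -28), (-18, -8)) = 20.0998
d((-13, 24), (4, -28)) = 54.7083
d((-13, 24), (2, 29)) = 15.8114
d((-13, 24), (-28, -30)) = 56.0446
d((-13, 24), (-18, -8)) = 32.3883
d((4, -28), (2, 29)) = 57.0351
d((4, -28), (-28, -30)) = 32.0624
d((4, -28), (-18, -8)) = 29.7321
d((2, 29), (-28, -30)) = 66.1891
d((2, 29), (-18, -8)) = 42.0595
d((-28, -30), (-18, -8)) = 24.1661

Closest pair: (-20, 27) and (-13, 24) with distance 7.6158

The closest pair is (-20, 27) and (-13, 24) with Euclidean distance 7.6158. For 9 points, brute-force pairwise comparison is shown above. For large n, the divide-and-conquer algorithm (sort by x, recurse on halves, check the dividing strip) achieves O(n log n).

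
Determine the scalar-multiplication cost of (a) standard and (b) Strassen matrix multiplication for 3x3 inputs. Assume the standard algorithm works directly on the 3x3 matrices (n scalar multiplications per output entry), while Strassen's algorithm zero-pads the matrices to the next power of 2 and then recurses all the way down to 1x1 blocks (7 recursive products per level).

Matrix multiplication for 3x3 matrices:

Strassen's algorithm requires power-of-2 dimensions. Pad 3x3 to 4x4 (next power of 2).

Standard algorithm: 3^3 = 27 multiplications
Strassen's algorithm: 7^(log2(4)) = 7^2 = 49 multiplications
Difference: 27 - 49 = -22 (Strassen uses MORE here due to padding overhead — for small or just-over-power-of-2 n, padding can outweigh the per-level savings)

Standard: 27 multiplications (3^3). Strassen: 49 multiplications (7^2, after padding to 4x4). Strassen reduces 8 recursive multiplications to 7 at each level.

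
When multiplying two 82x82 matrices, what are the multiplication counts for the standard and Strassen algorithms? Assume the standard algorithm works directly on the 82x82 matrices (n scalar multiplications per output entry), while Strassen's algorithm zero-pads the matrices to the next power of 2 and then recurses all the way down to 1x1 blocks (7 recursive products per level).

Matrix multiplication for 82x82 matrices:

Strassen's algorithm requires power-of-2 dimensions. Pad 82x82 to 128x128 (next power of 2).

Standard algorithm: 82^3 = 551368 multiplications
Strassen's algorithm: 7^(log2(128)) = 7^7 = 823543 multiplications
Difference: 551368 - 823543 = -272175 (Strassen uses MORE here due to padding overhead — for small or just-over-power-of-2 n, padding can outweigh the per-level savings)

Standard: 551368 multiplications (82^3). Strassen: 823543 multiplications (7^7, after padding to 128x128). Strassen reduces 8 recursive multiplications to 7 at each level.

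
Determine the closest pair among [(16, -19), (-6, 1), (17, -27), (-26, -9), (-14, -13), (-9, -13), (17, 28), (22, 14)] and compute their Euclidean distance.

Computing all pairwise distances among 8 points:

d((16, -19), (-6, 1)) = 29.7321
d((16, -19), (17, -27)) = 8.0623
d((16, -19), (-26, -9)) = 43.1741
d((16, -19), (-14, -13)) = 30.5941
d((16, -19), (-9, -13)) = 25.7099
d((16, -19), (17, 28)) = 47.0106
d((16, -19), (22, 14)) = 33.541
d((-6, 1), (17, -27)) = 36.2353
d((-6, 1), (-26, -9)) = 22.3607
d((-6, 1), (-14, -13)) = 16.1245
d((-6, 1), (-9, -13)) = 14.3178
d((-6, 1), (17, 28)) = 35.4683
d((-6, 1), (22, 14)) = 30.8707
d((17, -27), (-26, -9)) = 46.6154
d((17, -27), (-14, -13)) = 34.0147
d((17, -27), (-9, -13)) = 29.5296
d((17, -27), (17, 28)) = 55.0
d((17, -27), (22, 14)) = 41.3038
d((-26, -9), (-14, -13)) = 12.6491
d((-26, -9), (-9, -13)) = 17.4642
d((-26, -9), (17, 28)) = 56.7274
d((-26, -9), (22, 14)) = 53.2259
d((-14, -13), (-9, -13)) = 5.0 <-- minimum
d((-14, -13), (17, 28)) = 51.4004
d((-14, -13), (22, 14)) = 45.0
d((-9, -13), (17, 28)) = 48.5489
d((-9, -13), (22, 14)) = 41.1096
d((17, 28), (22, 14)) = 14.8661

Closest pair: (-14, -13) and (-9, -13) with distance 5.0

The closest pair is (-14, -13) and (-9, -13) with Euclidean distance 5.0. For 8 points, brute-force pairwise comparison is shown above. For large n, the divide-and-conquer algorithm (sort by x, recurse on halves, check the dividing strip) achieves O(n log n).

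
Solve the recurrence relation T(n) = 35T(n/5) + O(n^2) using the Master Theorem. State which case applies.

Master Theorem for T(n) = 35T(n/5) + O(n^2):

a = 35, b = 5, c = 2
log_b(a) = log_5(35) = 2.2091

Case 1: c = 2 < log_5(35) = 2.2091
T(n) = O(n^(log_5 35))

For T(n) = 35T(n/5) + O(n^2): log_5(35) = 2.2091. This is Case 1 of the Master Theorem (c < log_b(a), work dominated by leaves), giving O(n^(log_5 35)).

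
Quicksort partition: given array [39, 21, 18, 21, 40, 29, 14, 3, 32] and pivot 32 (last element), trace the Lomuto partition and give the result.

Lomuto partition with pivot = 32:

Initial array: [39, 21, 18, 21, 40, 29, 14, 3, 32]

arr[0]=39 > 32: no swap
arr[1]=21 <= 32: swap with position 0, array becomes [21, 39, 18, 21, 40, 29, 14, 3, 32]
arr[2]=18 <= 32: swap with position 1, array becomes [21, 18, 39, 21, 40, 29, 14, 3, 32]
arr[3]=21 <= 32: swap with position 2, array becomes [21, 18, 21, 39, 40, 29, 14, 3, 32]
arr[4]=40 > 32: no swap
arr[5]=29 <= 32: swap with position 3, array becomes [21, 18, 21, 29, 40, 39, 14, 3, 32]
arr[6]=14 <= 32: swap with position 4, array becomes [21, 18, 21, 29, 14, 39, 40, 3, 32]
arr[7]=3 <= 32: swap with position 5, array becomes [21, 18, 21, 29, 14, 3, 40, 39, 32]

Place pivot at position 6: [21, 18, 21, 29, 14, 3, 32, 39, 40]
Pivot position: 6

After partitioning with pivot 32, the array becomes [21, 18, 21, 29, 14, 3, 32, 39, 40]. The pivot is placed at index 6. All elements to the left of the pivot are <= 32, and all elements to the right are > 32.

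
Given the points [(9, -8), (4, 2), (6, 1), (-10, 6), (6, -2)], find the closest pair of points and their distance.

Computing all pairwise distances among 5 points:

d((9, -8), (4, 2)) = 11.1803
d((9, -8), (6, 1)) = 9.4868
d((9, -8), (-10, 6)) = 23.6008
d((9, -8), (6, -2)) = 6.7082
d((4, 2), (6, 1)) = 2.2361 <-- minimum
d((4, 2), (-10, 6)) = 14.5602
d((4, 2), (6, -2)) = 4.4721
d((6, 1), (-10, 6)) = 16.7631
d((6, 1), (6, -2)) = 3.0
d((-10, 6), (6, -2)) = 17.8885

Closest pair: (4, 2) and (6, 1) with distance 2.2361

The closest pair is (4, 2) and (6, 1) with Euclidean distance 2.2361. For 5 points, brute-force pairwise comparison is shown above. For large n, the divide-and-conquer algorithm (sort by x, recurse on halves, check the dividing strip) achieves O(n log n).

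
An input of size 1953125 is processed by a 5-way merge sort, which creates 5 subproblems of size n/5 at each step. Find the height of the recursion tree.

For divide and conquer with division factor 5:

Problem sizes at each level:
Level 0: 1953125
Level 1: 390625
Level 2: 78125
Level 3: 15625
Level 4: 3125
Level 5: 625
Level 6: 125
Level 7: 25
Level 8: 5
Level 9: 1

The root is level 0 and the size-1 base case is level 9 (the tree spans levels 0 through 9, i.e. 10 levels counting the root), so the depth is the number of divisions: log_5(1953125) = 9

The recursion tree depth is log_5(1953125) = 9. At each level, the problem size is divided by 5, so it takes 9 divisions to reduce to a base case of size 1. The algorithm makes 5 recursive calls at each level.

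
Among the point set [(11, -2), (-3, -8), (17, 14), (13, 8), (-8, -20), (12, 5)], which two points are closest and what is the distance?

Computing all pairwise distances among 6 points:

d((11, -2), (-3, -8)) = 15.2315
d((11, -2), (17, 14)) = 17.088
d((11, -2), (13, 8)) = 10.198
d((11, -2), (-8, -20)) = 26.1725
d((11, -2), (12, 5)) = 7.0711
d((-3, -8), (17, 14)) = 29.7321
d((-3, -8), (13, 8)) = 22.6274
d((-3, -8), (-8, -20)) = 13.0
d((-3, -8), (12, 5)) = 19.8494
d((17, 14), (13, 8)) = 7.2111
d((17, 14), (-8, -20)) = 42.2019
d((17, 14), (12, 5)) = 10.2956
d((13, 8), (-8, -20)) = 35.0
d((13, 8), (12, 5)) = 3.1623 <-- minimum
d((-8, -20), (12, 5)) = 32.0156

Closest pair: (13, 8) and (12, 5) with distance 3.1623

The closest pair is (13, 8) and (12, 5) with Euclidean distance 3.1623. For 6 points, brute-force pairwise comparison is shown above. For large n, the divide-and-conquer algorithm (sort by x, recurse on halves, check the dividing strip) achieves O(n log n).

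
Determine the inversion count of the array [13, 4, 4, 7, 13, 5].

Finding inversions in [13, 4, 4, 7, 13, 5]:

(0, 1): arr[0]=13 > arr[1]=4
(0, 2): arr[0]=13 > arr[2]=4
(0, 3): arr[0]=13 > arr[3]=7
(0, 5): arr[0]=13 > arr[5]=5
(3, 5): arr[3]=7 > arr[5]=5
(4, 5): arr[4]=13 > arr[5]=5

Total inversions: 6

The array has 6 inversion(s): (0,1), (0,2), (0,3), (0,5), (3,5), (4,5). Each pair (i,j) satisfies i < j and arr[i] > arr[j].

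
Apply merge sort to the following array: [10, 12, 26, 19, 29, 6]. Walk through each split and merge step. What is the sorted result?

Merge sort trace:

Split: [10, 12, 26, 19, 29, 6] -> [10, 12, 26] and [19, 29, 6]
  Split: [10, 12, 26] -> [10] and [12, 26]
    Split: [12, 26] -> [12] and [26]
    Merge: [12] + [26] -> [12, 26]
  Merge: [10] + [12, 26] -> [10, 12, 26]
  Split: [19, 29, 6] -> [19] and [29, 6]
    Split: [29, 6] -> [29] and [6]
    Merge: [29] + [6] -> [6, 29]
  Merge: [19] + [6, 29] -> [6, 19, 29]
Merge: [10, 12, 26] + [6, 19, 29] -> [6, 10, 12, 19, 26, 29]

Final sorted array: [6, 10, 12, 19, 26, 29]

The merge sort proceeds by recursively splitting the array and merging sorted halves.
After all merges, the sorted array is [6, 10, 12, 19, 26, 29].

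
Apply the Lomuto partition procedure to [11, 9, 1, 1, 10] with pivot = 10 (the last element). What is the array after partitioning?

Lomuto partition with pivot = 10:

Initial array: [11, 9, 1, 1, 10]

arr[0]=11 > 10: no swap
arr[1]=9 <= 10: swap with position 0, array becomes [9, 11, 1, 1, 10]
arr[2]=1 <= 10: swap with position 1, array becomes [9, 1, 11, 1, 10]
arr[3]=1 <= 10: swap with position 2, array becomes [9, 1, 1, 11, 10]

Place pivot at position 3: [9, 1, 1, 10, 11]
Pivot position: 3

After partitioning with pivot 10, the array becomes [9, 1, 1, 10, 11]. The pivot is placed at index 3. All elements to the left of the pivot are <= 10, and all elements to the right are > 10.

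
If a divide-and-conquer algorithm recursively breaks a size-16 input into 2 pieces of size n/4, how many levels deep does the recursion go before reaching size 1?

For divide and conquer with division factor 4:

Problem sizes at each level:
Level 0: 16
Level 1: 4
Level 2: 1

The root is level 0 and the size-1 base case is level 2 (the tree spans levels 0 through 2, i.e. 3 levels counting the root), so the depth is the number of divisions: log_4(16) = 2

The recursion tree depth is log_4(16) = 2. At each level, the problem size is divided by 4, so it takes 2 divisions to reduce to a base case of size 1. The algorithm makes 2 recursive calls at each level.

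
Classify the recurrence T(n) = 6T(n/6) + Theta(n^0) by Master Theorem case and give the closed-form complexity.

Master Theorem for T(n) = 6T(n/6) + O(n^0):

a = 6, b = 6, c = 0
log_b(a) = log_6(6) = 1.0000

Case 1: c = 0 < log_6(6) = 1.0000
T(n) = O(n^(log_6 6)) = O(n)

For T(n) = 6T(n/6) + O(n^0): log_6(6) = 1.0000. This is Case 1 of the Master Theorem (c < log_b(a), work dominated by leaves), giving O(n).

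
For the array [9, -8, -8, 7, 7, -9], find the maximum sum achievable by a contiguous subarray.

Using Kadane's algorithm on [9, -8, -8, 7, 7, -9]:

Scanning through the array:
Position 1 (value -8): max_ending_here = 1, max_so_far = 9
Position 2 (value -8): max_ending_here = -7, max_so_far = 9
Position 3 (value 7): max_ending_here = 7, max_so_far = 9
Position 4 (value 7): max_ending_here = 14, max_so_far = 14
Position 5 (value -9): max_ending_here = 5, max_so_far = 14

Maximum subarray: [7, 7]
Maximum sum: 14

The maximum subarray is [7, 7] with sum 14. This subarray runs from index 3 to index 4.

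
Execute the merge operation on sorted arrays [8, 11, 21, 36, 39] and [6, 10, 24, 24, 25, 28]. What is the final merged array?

Merging process:

Compare 8 vs 6: take 6 from right. Merged: [6]
Compare 8 vs 10: take 8 from left. Merged: [6, 8]
Compare 11 vs 10: take 10 from right. Merged: [6, 8, 10]
Compare 11 vs 24: take 11 from left. Merged: [6, 8, 10, 11]
Compare 21 vs 24: take 21 from left. Merged: [6, 8, 10, 11, 21]
Compare 36 vs 24: take 24 from right. Merged: [6, 8, 10, 11, 21, 24]
Compare 36 vs 24: take 24 from right. Merged: [6, 8, 10, 11, 21, 24, 24]
Compare 36 vs 25: take 25 from right. Merged: [6, 8, 10, 11, 21, 24, 24, 25]
Compare 36 vs 28: take 28 from right. Merged: [6, 8, 10, 11, 21, 24, 24, 25, 28]
Append remaining from left: [36, 39]. Merged: [6, 8, 10, 11, 21, 24, 24, 25, 28, 36, 39]

Final merged array: [6, 8, 10, 11, 21, 24, 24, 25, 28, 36, 39]
Total comparisons: 9

The merged array is [6, 8, 10, 11, 21, 24, 24, 25, 28, 36, 39], requiring 9 comparisons. The merge step runs in O(n) time where n is the total number of elements.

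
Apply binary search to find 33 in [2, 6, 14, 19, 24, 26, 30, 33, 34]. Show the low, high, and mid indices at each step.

Binary search for 33 in [2, 6, 14, 19, 24, 26, 30, 33, 34]:

lo=0, hi=8, mid=4, arr[mid]=24 -> 24 < 33, search right half
lo=5, hi=8, mid=6, arr[mid]=30 -> 30 < 33, search right half
lo=7, hi=8, mid=7, arr[mid]=33 -> Found target at index 7!

Binary search finds 33 at index 7 after 3 comparisons. The search repeatedly halves the search space by comparing with the middle element.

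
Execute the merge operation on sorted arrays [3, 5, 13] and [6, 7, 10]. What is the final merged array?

Merging process:

Compare 3 vs 6: take 3 from left. Merged: [3]
Compare 5 vs 6: take 5 from left. Merged: [3, 5]
Compare 13 vs 6: take 6 from right. Merged: [3, 5, 6]
Compare 13 vs 7: take 7 from right. Merged: [3, 5, 6, 7]
Compare 13 vs 10: take 10 from right. Merged: [3, 5, 6, 7, 10]
Append remaining from left: [13]. Merged: [3, 5, 6, 7, 10, 13]

Final merged array: [3, 5, 6, 7, 10, 13]
Total comparisons: 5

The merged array is [3, 5, 6, 7, 10, 13], requiring 5 comparisons. The merge step runs in O(n) time where n is the total number of elements.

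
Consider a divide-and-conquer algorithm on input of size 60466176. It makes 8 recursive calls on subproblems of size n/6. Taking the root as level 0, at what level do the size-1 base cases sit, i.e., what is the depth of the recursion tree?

For divide and conquer with division factor 6:

Problem sizes at each level:
Level 0: 60466176
Level 1: 10077696
Level 2: 1679616
Level 3: 279936
Level 4: 46656
Level 5: 7776
Level 6: 1296
Level 7: 216
Level 8: 36
Level 9: 6
Level 10: 1

The root is level 0 and the size-1 base case is level 10 (the tree spans levels 0 through 10, i.e. 11 levels counting the root), so the depth is the number of divisions: log_6(60466176) = 10

The recursion tree depth is log_6(60466176) = 10. At each level, the problem size is divided by 6, so it takes 10 divisions to reduce to a base case of size 1. The algorithm makes 8 recursive calls at each level.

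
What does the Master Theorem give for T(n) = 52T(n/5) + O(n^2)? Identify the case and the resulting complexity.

Master Theorem for T(n) = 52T(n/5) + O(n^2):

a = 52, b = 5, c = 2
log_b(a) = log_5(52) = 2.4550

Case 1: c = 2 < log_5(52) = 2.4550
T(n) = O(n^(log_5 52))

For T(n) = 52T(n/5) + O(n^2): log_5(52) = 2.4550. This is Case 1 of the Master Theorem (c < log_b(a), work dominated by leaves), giving O(n^(log_5 52)).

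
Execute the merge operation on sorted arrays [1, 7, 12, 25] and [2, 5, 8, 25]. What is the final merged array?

Merging process:

Compare 1 vs 2: take 1 from left. Merged: [1]
Compare 7 vs 2: take 2 from right. Merged: [1, 2]
Compare 7 vs 5: take 5 from right. Merged: [1, 2, 5]
Compare 7 vs 8: take 7 from left. Merged: [1, 2, 5, 7]
Compare 12 vs 8: take 8 from right. Merged: [1, 2, 5, 7, 8]
Compare 12 vs 25: take 12 from left. Merged: [1, 2, 5, 7, 8, 12]
Compare 25 vs 25: take 25 from left. Merged: [1, 2, 5, 7, 8, 12, 25]
Append remaining from right: [25]. Merged: [1, 2, 5, 7, 8, 12, 25, 25]

Final merged array: [1, 2, 5, 7, 8, 12, 25, 25]
Total comparisons: 7

The merged array is [1, 2, 5, 7, 8, 12, 25, 25], requiring 7 comparisons. The merge step runs in O(n) time where n is the total number of elements.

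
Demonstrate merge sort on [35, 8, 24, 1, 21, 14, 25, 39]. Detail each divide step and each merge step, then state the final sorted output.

Merge sort trace:

Split: [35, 8, 24, 1, 21, 14, 25, 39] -> [35, 8, 24, 1] and [21, 14, 25, 39]
  Split: [35, 8, 24, 1] -> [35, 8] and [24, 1]
    Split: [35, 8] -> [35] and [8]
    Merge: [35] + [8] -> [8, 35]
    Split: [24, 1] -> [24] and [1]
    Merge: [24] + [1] -> [1, 24]
  Merge: [8, 35] + [1, 24] -> [1, 8, 24, 35]
  Split: [21, 14, 25, 39] -> [21, 14] and [25, 39]
    Split: [21, 14] -> [21] and [14]
    Merge: [21] + [14] -> [14, 21]
    Split: [25, 39] -> [25] and [39]
    Merge: [25] + [39] -> [25, 39]
  Merge: [14, 21] + [25, 39] -> [14, 21, 25, 39]
Merge: [1, 8, 24, 35] + [14, 21, 25, 39] -> [1, 8, 14, 21, 24, 25, 35, 39]

Final sorted array: [1, 8, 14, 21, 24, 25, 35, 39]

The merge sort proceeds by recursively splitting the array and merging sorted halves.
After all merges, the sorted array is [1, 8, 14, 21, 24, 25, 35, 39].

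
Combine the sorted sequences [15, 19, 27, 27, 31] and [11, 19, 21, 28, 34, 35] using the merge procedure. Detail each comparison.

Merging process:

Compare 15 vs 11: take 11 from right. Merged: [11]
Compare 15 vs 19: take 15 from left. Merged: [11, 15]
Compare 19 vs 19: take 19 from left. Merged: [11, 15, 19]
Compare 27 vs 19: take 19 from right. Merged: [11, 15, 19, 19]
Compare 27 vs 21: take 21 from right. Merged: [11, 15, 19, 19, 21]
Compare 27 vs 28: take 27 from left. Merged: [11, 15, 19, 19, 21, 27]
Compare 27 vs 28: take 27 from left. Merged: [11, 15, 19, 19, 21, 27, 27]
Compare 31 vs 28: take 28 from right. Merged: [11, 15, 19, 19, 21, 27, 27, 28]
Compare 31 vs 34: take 31 from left. Merged: [11, 15, 19, 19, 21, 27, 27, 28, 31]
Append remaining from right: [34, 35]. Merged: [11, 15, 19, 19, 21, 27, 27, 28, 31, 34, 35]

Final merged array: [11, 15, 19, 19, 21, 27, 27, 28, 31, 34, 35]
Total comparisons: 9

The merged array is [11, 15, 19, 19, 21, 27, 27, 28, 31, 34, 35], requiring 9 comparisons. The merge step runs in O(n) time where n is the total number of elements.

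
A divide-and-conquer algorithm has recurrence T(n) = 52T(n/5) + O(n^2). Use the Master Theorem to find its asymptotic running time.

Master Theorem for T(n) = 52T(n/5) + O(n^2):

a = 52, b = 5, c = 2
log_b(a) = log_5(52) = 2.4550

Case 1: c = 2 < log_5(52) = 2.4550
T(n) = O(n^(log_5 52))

For T(n) = 52T(n/5) + O(n^2): log_5(52) = 2.4550. This is Case 1 of the Master Theorem (c < log_b(a), work dominated by leaves), giving O(n^(log_5 52)).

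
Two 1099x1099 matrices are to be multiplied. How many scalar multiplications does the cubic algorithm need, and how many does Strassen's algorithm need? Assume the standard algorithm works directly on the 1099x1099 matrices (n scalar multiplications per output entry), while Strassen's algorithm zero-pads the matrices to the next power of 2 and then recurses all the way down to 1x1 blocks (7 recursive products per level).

Matrix multiplication for 1099x1099 matrices:

Strassen's algorithm requires power-of-2 dimensions. Pad 1099x1099 to 2048x2048 (next power of 2).

Standard algorithm: 1099^3 = 1327373299 multiplications
Strassen's algorithm: 7^(log2(2048)) = 7^11 = 1977326743 multiplications
Difference: 1327373299 - 1977326743 = -649953444 (Strassen uses MORE here due to padding overhead — for small or just-over-power-of-2 n, padding can outweigh the per-level savings)

Standard: 1327373299 multiplications (1099^3). Strassen: 1977326743 multiplications (7^11, after padding to 2048x2048). Strassen reduces 8 recursive multiplications to 7 at each level.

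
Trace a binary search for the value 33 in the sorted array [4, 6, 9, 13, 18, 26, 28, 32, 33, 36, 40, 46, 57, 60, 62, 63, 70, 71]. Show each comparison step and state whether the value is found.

Binary search for 33 in [4, 6, 9, 13, 18, 26, 28, 32, 33, 36, 40, 46, 57, 60, 62, 63, 70, 71]:

lo=0, hi=17, mid=8, arr[mid]=33 -> Found target at index 8!

Binary search finds 33 at index 8 after 1 comparisons. The search repeatedly halves the search space by comparing with the middle element.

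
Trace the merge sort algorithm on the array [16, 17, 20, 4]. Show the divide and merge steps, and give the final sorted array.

Merge sort trace:

Split: [16, 17, 20, 4] -> [16, 17] and [20, 4]
  Split: [16, 17] -> [16] and [17]
  Merge: [16] + [17] -> [16, 17]
  Split: [20, 4] -> [20] and [4]
  Merge: [20] + [4] -> [4, 20]
Merge: [16, 17] + [4, 20] -> [4, 16, 17, 20]

Final sorted array: [4, 16, 17, 20]

The merge sort proceeds by recursively splitting the array and merging sorted halves.
After all merges, the sorted array is [4, 16, 17, 20].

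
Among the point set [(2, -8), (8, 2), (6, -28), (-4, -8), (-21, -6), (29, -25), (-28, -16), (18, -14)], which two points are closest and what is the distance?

Computing all pairwise distances among 8 points:

d((2, -8), (8, 2)) = 11.6619
d((2, -8), (6, -28)) = 20.3961
d((2, -8), (-4, -8)) = 6.0 <-- minimum
d((2, -8), (-21, -6)) = 23.0868
d((2, -8), (29, -25)) = 31.9061
d((2, -8), (-28, -16)) = 31.0483
d((2, -8), (18, -14)) = 17.088
d((8, 2), (6, -28)) = 30.0666
d((8, 2), (-4, -8)) = 15.6205
d((8, 2), (-21, -6)) = 30.0832
d((8, 2), (29, -25)) = 34.2053
d((8, 2), (-28, -16)) = 40.2492
d((8, 2), (18, -14)) = 18.868
d((6, -28), (-4, -8)) = 22.3607
d((6, -28), (-21, -6)) = 34.8281
d((6, -28), (29, -25)) = 23.1948
d((6, -28), (-28, -16)) = 36.0555
d((6, -28), (18, -14)) = 18.4391
d((-4, -8), (-21, -6)) = 17.1172
d((-4, -8), (29, -25)) = 37.1214
d((-4, -8), (-28, -16)) = 25.2982
d((-4, -8), (18, -14)) = 22.8035
d((-21, -6), (29, -25)) = 53.4883
d((-21, -6), (-28, -16)) = 12.2066
d((-21, -6), (18, -14)) = 39.8121
d((29, -25), (-28, -16)) = 57.7062
d((29, -25), (18, -14)) = 15.5563
d((-28, -16), (18, -14)) = 46.0435

Closest pair: (2, -8) and (-4, -8) with distance 6.0

The closest pair is (2, -8) and (-4, -8) with Euclidean distance 6.0. For 8 points, brute-force pairwise comparison is shown above. For large n, the divide-and-conquer algorithm (sort by x, recurse on halves, check the dividing strip) achieves O(n log n).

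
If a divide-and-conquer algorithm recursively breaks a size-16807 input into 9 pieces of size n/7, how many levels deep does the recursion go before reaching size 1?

For divide and conquer with division factor 7:

Problem sizes at each level:
Level 0: 16807
Level 1: 2401
Level 2: 343
Level 3: 49
Level 4: 7
Level 5: 1

The root is level 0 and the size-1 base case is level 5 (the tree spans levels 0 through 5, i.e. 6 levels counting the root), so the depth is the number of divisions: log_7(16807) = 5

The recursion tree depth is log_7(16807) = 5. At each level, the problem size is divided by 7, so it takes 5 divisions to reduce to a base case of size 1. The algorithm makes 9 recursive calls at each level.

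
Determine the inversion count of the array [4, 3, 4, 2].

Finding inversions in [4, 3, 4, 2]:

(0, 1): arr[0]=4 > arr[1]=3
(0, 3): arr[0]=4 > arr[3]=2
(1, 3): arr[1]=3 > arr[3]=2
(2, 3): arr[2]=4 > arr[3]=2

Total inversions: 4

The array has 4 inversion(s): (0,1), (0,3), (1,3), (2,3). Each pair (i,j) satisfies i < j and arr[i] > arr[j].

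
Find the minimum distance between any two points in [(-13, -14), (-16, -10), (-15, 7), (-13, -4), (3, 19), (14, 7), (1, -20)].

Computing all pairwise distances among 7 points:

d((-13, -14), (-16, -10)) = 5.0 <-- minimum
d((-13, -14), (-15, 7)) = 21.095
d((-13, -14), (-13, -4)) = 10.0
d((-13, -14), (3, 19)) = 36.6742
d((-13, -14), (14, 7)) = 34.2053
d((-13, -14), (1, -20)) = 15.2315
d((-16, -10), (-15, 7)) = 17.0294
d((-16, -10), (-13, -4)) = 6.7082
d((-16, -10), (3, 19)) = 34.6699
d((-16, -10), (14, 7)) = 34.4819
d((-16, -10), (1, -20)) = 19.7231
d((-15, 7), (-13, -4)) = 11.1803
d((-15, 7), (3, 19)) = 21.6333
d((-15, 7), (14, 7)) = 29.0
d((-15, 7), (1, -20)) = 31.3847
d((-13, -4), (3, 19)) = 28.0179
d((-13, -4), (14, 7)) = 29.1548
d((-13, -4), (1, -20)) = 21.2603
d((3, 19), (14, 7)) = 16.2788
d((3, 19), (1, -20)) = 39.0512
d((14, 7), (1, -20)) = 29.9666

Closest pair: (-13, -14) and (-16, -10) with distance 5.0

The closest pair is (-13, -14) and (-16, -10) with Euclidean distance 5.0. For 7 points, brute-force pairwise comparison is shown above. For large n, the divide-and-conquer algorithm (sort by x, recurse on halves, check the dividing strip) achieves O(n log n).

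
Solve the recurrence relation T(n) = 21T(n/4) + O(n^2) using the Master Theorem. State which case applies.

Master Theorem for T(n) = 21T(n/4) + O(n^2):

a = 21, b = 4, c = 2
log_b(a) = log_4(21) = 2.1962

Case 1: c = 2 < log_4(21) = 2.1962
T(n) = O(n^(log_4 21))

For T(n) = 21T(n/4) + O(n^2): log_4(21) = 2.1962. This is Case 1 of the Master Theorem (c < log_b(a), work dominated by leaves), giving O(n^(log_4 21)).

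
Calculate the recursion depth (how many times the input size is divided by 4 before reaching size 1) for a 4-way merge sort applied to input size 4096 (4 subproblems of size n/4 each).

For divide and conquer with division factor 4:

Problem sizes at each level:
Level 0: 4096
Level 1: 1024
Level 2: 256
Level 3: 64
Level 4: 16
Level 5: 4
Level 6: 1

The root is level 0 and the size-1 base case is level 6 (the tree spans levels 0 through 6, i.e. 7 levels counting the root), so the depth is the number of divisions: log_4(4096) = 6

The recursion tree depth is log_4(4096) = 6. At each level, the problem size is divided by 4, so it takes 6 divisions to reduce to a base case of size 1. The algorithm makes 4 recursive calls at each level.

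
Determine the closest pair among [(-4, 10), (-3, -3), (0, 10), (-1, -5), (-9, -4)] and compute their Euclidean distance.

Computing all pairwise distances among 5 points:

d((-4, 10), (-3, -3)) = 13.0384
d((-4, 10), (0, 10)) = 4.0
d((-4, 10), (-1, -5)) = 15.2971
d((-4, 10), (-9, -4)) = 14.8661
d((-3, -3), (0, 10)) = 13.3417
d((-3, -3), (-1, -5)) = 2.8284 <-- minimum
d((-3, -3), (-9, -4)) = 6.0828
d((0, 10), (-1, -5)) = 15.0333
d((0, 10), (-9, -4)) = 16.6433
d((-1, -5), (-9, -4)) = 8.0623

Closest pair: (-3, -3) and (-1, -5) with distance 2.8284

The closest pair is (-3, -3) and (-1, -5) with Euclidean distance 2.8284. For 5 points, brute-force pairwise comparison is shown above. For large n, the divide-and-conquer algorithm (sort by x, recurse on halves, check the dividing strip) achieves O(n log n).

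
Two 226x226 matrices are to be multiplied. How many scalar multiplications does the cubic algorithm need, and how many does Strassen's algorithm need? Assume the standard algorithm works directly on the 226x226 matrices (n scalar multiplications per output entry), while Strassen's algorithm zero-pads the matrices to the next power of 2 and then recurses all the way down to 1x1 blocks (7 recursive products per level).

Matrix multiplication for 226x226 matrices:

Strassen's algorithm requires power-of-2 dimensions. Pad 226x226 to 256x256 (next power of 2).

Standard algorithm: 226^3 = 11543176 multiplications
Strassen's algorithm: 7^(log2(256)) = 7^8 = 5764801 multiplications
Savings: 11543176 - 5764801 = 5778375 multiplications

Standard: 11543176 multiplications (226^3). Strassen: 5764801 multiplications (7^8, after padding to 256x256). Strassen reduces 8 recursive multiplications to 7 at each level.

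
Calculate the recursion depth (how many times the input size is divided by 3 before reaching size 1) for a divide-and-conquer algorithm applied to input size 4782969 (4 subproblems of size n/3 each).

For divide and conquer with division factor 3:

Problem sizes at each level:
Level 0: 4782969
Level 1: 1594323
Level 2: 531441
Level 3: 177147
Level 4: 59049
Level 5: 19683
Level 6: 6561
Level 7: 2187
Level 8: 729
Level 9: 243
Level 10: 81
Level 11: 27
Level 12: 9
Level 13: 3
Level 14: 1

The root is level 0 and the size-1 base case is level 14 (the tree spans levels 0 through 14, i.e. 15 levels counting the root), so the depth is the number of divisions: log_3(4782969) = 14

The recursion tree depth is log_3(4782969) = 14. At each level, the problem size is divided by 3, so it takes 14 divisions to reduce to a base case of size 1. The algorithm makes 4 recursive calls at each level.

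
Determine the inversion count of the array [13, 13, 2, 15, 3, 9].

Finding inversions in [13, 13, 2, 15, 3, 9]:

(0, 2): arr[0]=13 > arr[2]=2
(0, 4): arr[0]=13 > arr[4]=3
(0, 5): arr[0]=13 > arr[5]=9
(1, 2): arr[1]=13 > arr[2]=2
(1, 4): arr[1]=13 > arr[4]=3
(1, 5): arr[1]=13 > arr[5]=9
(3, 4): arr[3]=15 > arr[4]=3
(3, 5): arr[3]=15 > arr[5]=9

Total inversions: 8

The array has 8 inversion(s): (0,2), (0,4), (0,5), (1,2), (1,4), (1,5), (3,4), (3,5). Each pair (i,j) satisfies i < j and arr[i] > arr[j].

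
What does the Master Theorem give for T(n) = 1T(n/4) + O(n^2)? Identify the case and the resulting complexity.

Master Theorem for T(n) = 1T(n/4) + O(n^2):

a = 1, b = 4, c = 2
log_b(a) = log_4(1) = 0.0000

Case 3: c = 2 > log_4(1) = 0.0000
T(n) = O(n^2) = O(n^2)

For T(n) = 1T(n/4) + O(n^2): log_4(1) = 0.0000. This is Case 3 of the Master Theorem (c > log_b(a), work dominated by root), giving O(n^2).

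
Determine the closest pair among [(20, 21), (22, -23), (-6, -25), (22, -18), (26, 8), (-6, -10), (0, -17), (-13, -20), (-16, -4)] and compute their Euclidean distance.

Computing all pairwise distances among 9 points:

d((20, 21), (22, -23)) = 44.0454
d((20, 21), (-6, -25)) = 52.8394
d((20, 21), (22, -18)) = 39.0512
d((20, 21), (26, 8)) = 14.3178
d((20, 21), (-6, -10)) = 40.4599
d((20, 21), (0, -17)) = 42.9418
d((20, 21), (-13, -20)) = 52.6308
d((20, 21), (-16, -4)) = 43.8292
d((22, -23), (-6, -25)) = 28.0713
d((22, -23), (22, -18)) = 5.0 <-- minimum
d((22, -23), (26, 8)) = 31.257
d((22, -23), (-6, -10)) = 30.8707
d((22, -23), (0, -17)) = 22.8035
d((22, -23), (-13, -20)) = 35.1283
d((22, -23), (-16, -4)) = 42.4853
d((-6, -25), (22, -18)) = 28.8617
d((-6, -25), (26, 8)) = 45.9674
d((-6, -25), (-6, -10)) = 15.0
d((-6, -25), (0, -17)) = 10.0
d((-6, -25), (-13, -20)) = 8.6023
d((-6, -25), (-16, -4)) = 23.2594
d((22, -18), (26, 8)) = 26.3059
d((22, -18), (-6, -10)) = 29.1204
d((22, -18), (0, -17)) = 22.0227
d((22, -18), (-13, -20)) = 35.0571
d((22, -18), (-16, -4)) = 40.4969
d((26, 8), (-6, -10)) = 36.7151
d((26, 8), (0, -17)) = 36.0694
d((26, 8), (-13, -20)) = 48.0104
d((26, 8), (-16, -4)) = 43.6807
d((-6, -10), (0, -17)) = 9.2195
d((-6, -10), (-13, -20)) = 12.2066
d((-6, -10), (-16, -4)) = 11.6619
d((0, -17), (-13, -20)) = 13.3417
d((0, -17), (-16, -4)) = 20.6155
d((-13, -20), (-16, -4)) = 16.2788

Closest pair: (22, -23) and (22, -18) with distance 5.0

The closest pair is (22, -23) and (22, -18) with Euclidean distance 5.0. For 9 points, brute-force pairwise comparison is shown above. For large n, the divide-and-conquer algorithm (sort by x, recurse on halves, check the dividing strip) achieves O(n log n).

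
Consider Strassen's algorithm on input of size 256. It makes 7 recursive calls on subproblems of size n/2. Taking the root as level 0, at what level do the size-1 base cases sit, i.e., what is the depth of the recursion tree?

For divide and conquer with division factor 2:

Problem sizes at each level:
Level 0: 256
Level 1: 128
Level 2: 64
Level 3: 32
Level 4: 16
Level 5: 8
Level 6: 4
Level 7: 2
Level 8: 1

The root is level 0 and the size-1 base case is level 8 (the tree spans levels 0 through 8, i.e. 9 levels counting the root), so the depth is the number of divisions: log_2(256) = 8

The recursion tree depth is log_2(256) = 8. At each level, the problem size is divided by 2, so it takes 8 divisions to reduce to a base case of size 1. The algorithm makes 7 recursive calls at each level.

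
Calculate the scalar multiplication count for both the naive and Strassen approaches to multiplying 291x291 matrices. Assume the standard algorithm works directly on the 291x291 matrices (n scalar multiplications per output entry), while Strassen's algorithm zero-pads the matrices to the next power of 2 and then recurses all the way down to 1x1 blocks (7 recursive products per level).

Matrix multiplication for 291x291 matrices:

Strassen's algorithm requires power-of-2 dimensions. Pad 291x291 to 512x512 (next power of 2).

Standard algorithm: 291^3 = 24642171 multiplications
Strassen's algorithm: 7^(log2(512)) = 7^9 = 40353607 multiplications
Difference: 24642171 - 40353607 = -15711436 (Strassen uses MORE here due to padding overhead — for small or just-over-power-of-2 n, padding can outweigh the per-level savings)

Standard: 24642171 multiplications (291^3). Strassen: 40353607 multiplications (7^9, after padding to 512x512). Strassen reduces 8 recursive multiplications to 7 at each level.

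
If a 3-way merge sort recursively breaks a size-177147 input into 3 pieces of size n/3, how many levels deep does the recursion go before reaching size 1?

For divide and conquer with division factor 3:

Problem sizes at each level:
Level 0: 177147
Level 1: 59049
Level 2: 19683
Level 3: 6561
Level 4: 2187
Level 5: 729
Level 6: 243
Level 7: 81
Level 8: 27
Level 9: 9
Level 10: 3
Level 11: 1

The root is level 0 and the size-1 base case is level 11 (the tree spans levels 0 through 11, i.e. 12 levels counting the root), so the depth is the number of divisions: log_3(177147) = 11

The recursion tree depth is log_3(177147) = 11. At each level, the problem size is divided by 3, so it takes 11 divisions to reduce to a base case of size 1. The algorithm makes 3 recursive calls at each level.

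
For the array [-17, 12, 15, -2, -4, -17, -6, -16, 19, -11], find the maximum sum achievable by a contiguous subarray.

Using Kadane's algorithm on [-17, 12, 15, -2, -4, -17, -6, -16, 19, -11]:

Scanning through the array:
Position 1 (value 12): max_ending_here = 12, max_so_far = 12
Position 2 (value 15): max_ending_here = 27, max_so_far = 27
Position 3 (value -2): max_ending_here = 25, max_so_far = 27
Position 4 (value -4): max_ending_here = 21, max_so_far = 27
Position 5 (value -17): max_ending_here = 4, max_so_far = 27
Position 6 (value -6): max_ending_here = -2, max_so_far = 27
Position 7 (value -16): max_ending_here = -16, max_so_far = 27
Position 8 (value 19): max_ending_here = 19, max_so_far = 27
Position 9 (value -11): max_ending_here = 8, max_so_far = 27

Maximum subarray: [12, 15]
Maximum sum: 27

The maximum subarray is [12, 15] with sum 27. This subarray runs from index 1 to index 2.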